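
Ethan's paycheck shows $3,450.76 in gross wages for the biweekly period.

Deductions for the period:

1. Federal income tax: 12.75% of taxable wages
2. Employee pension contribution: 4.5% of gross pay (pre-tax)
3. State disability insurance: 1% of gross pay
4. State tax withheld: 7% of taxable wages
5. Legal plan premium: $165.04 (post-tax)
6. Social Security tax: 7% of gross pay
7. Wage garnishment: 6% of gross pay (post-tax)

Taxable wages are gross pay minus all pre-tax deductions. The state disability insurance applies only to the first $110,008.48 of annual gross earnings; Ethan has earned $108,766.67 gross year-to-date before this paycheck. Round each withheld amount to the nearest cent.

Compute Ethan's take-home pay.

$2,018.57

Employee pension contribution: $3,450.76 × 0.045 = $155.28
Taxable wages = $3,450.76 − $155.28 = $3,295.48
State tax withheld: $3,295.48 × 0.07 = $230.68
Federal income tax: $3,295.48 × 0.1275 = $420.17
State disability insurance: only $110,008.48 − $108,766.67 = $1,241.81 of this check is subject → $1,241.81 × 0.01 = $12.42
Social Security tax: $3,450.76 × 0.07 = $241.55
Wage garnishment: $3,450.76 × 0.06 = $207.05
Legal plan premium: $165.04
Total deductions = $155.28 + $230.68 + $420.17 + $12.42 + $241.55 + $207.05 + $165.04 = $1,432.19
Net pay = $3,450.76 − $1,432.19 = $2,018.57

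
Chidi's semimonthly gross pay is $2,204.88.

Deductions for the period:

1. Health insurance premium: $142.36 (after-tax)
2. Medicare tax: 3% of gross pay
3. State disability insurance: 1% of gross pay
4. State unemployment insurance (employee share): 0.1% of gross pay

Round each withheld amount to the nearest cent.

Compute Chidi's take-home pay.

$1,972.12

State unemployment insurance (employee share): $2,204.88 × 0.001 = $2.20
Medicare tax: $2,204.88 × 0.03 = $66.15
State disability insurance: $2,204.88 × 0.01 = $22.05
Health insurance premium: $142.36
Total deductions = $2.20 + $66.15 + $22.05 + $142.36 = $232.76
Net pay = $2,204.88 − $232.76 = $1,972.12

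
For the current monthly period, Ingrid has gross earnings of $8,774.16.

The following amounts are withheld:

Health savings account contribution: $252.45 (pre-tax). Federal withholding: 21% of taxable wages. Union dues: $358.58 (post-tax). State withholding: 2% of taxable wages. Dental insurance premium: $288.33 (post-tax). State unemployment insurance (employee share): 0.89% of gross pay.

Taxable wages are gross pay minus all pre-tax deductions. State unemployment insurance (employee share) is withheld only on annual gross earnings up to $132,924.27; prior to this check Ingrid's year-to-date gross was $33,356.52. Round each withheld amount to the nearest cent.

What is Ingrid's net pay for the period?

$5,836.72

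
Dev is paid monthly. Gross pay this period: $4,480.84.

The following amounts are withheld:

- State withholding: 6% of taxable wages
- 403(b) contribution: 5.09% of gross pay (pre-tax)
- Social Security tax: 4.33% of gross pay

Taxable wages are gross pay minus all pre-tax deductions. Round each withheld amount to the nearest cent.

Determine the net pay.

$3,803.58

403(b) contribution: $4,480.84 × 0.0509 = $228.07
Taxable wages = $4,480.84 − $228.07 = $4,252.77
State withholding: $4,252.77 × 0.06 = $255.17
Social Security tax: $4,480.84 × 0.0433 = $194.02
Total deductions = $228.07 + $255.17 + $194.02 = $677.26
Net pay = $4,480.84 − $677.26 = $3,803.58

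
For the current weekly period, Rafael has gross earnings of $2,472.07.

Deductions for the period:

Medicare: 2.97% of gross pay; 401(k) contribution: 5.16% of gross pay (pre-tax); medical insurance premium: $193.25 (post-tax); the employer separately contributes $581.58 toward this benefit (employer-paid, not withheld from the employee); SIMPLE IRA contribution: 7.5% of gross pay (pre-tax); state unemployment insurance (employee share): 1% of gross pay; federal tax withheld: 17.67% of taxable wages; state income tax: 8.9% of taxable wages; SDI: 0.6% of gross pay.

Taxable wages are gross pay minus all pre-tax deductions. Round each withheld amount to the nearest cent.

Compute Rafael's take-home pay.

$1,279.21

401(k) contribution: $2,472.07 × 0.0516 = $127.56
SIMPLE IRA contribution: $2,472.07 × 0.075 = $185.41
Pre-tax total = $127.56 + $185.41 = $312.97
Taxable wages = $2,472.07 − $312.97 = $2,159.10
Federal tax withheld: $2,159.10 × 0.1767 = $381.51
State income tax: $2,159.10 × 0.089 = $192.16
SDI: $2,472.07 × 0.006 = $14.83
State unemployment insurance (employee share): $2,472.07 × 0.01 = $24.72
Medicare: $2,472.07 × 0.0297 = $73.42
Medical insurance premium: $193.25
(Employer's $581.58 toward medical insurance premium is not withheld from the employee.)
Total deductions = $127.56 + $185.41 + $381.51 + $192.16 + $14.83 + $24.72 + $73.42 + $193.25 = $1,192.86
Net pay = $2,472.07 − $1,192.86 = $1,279.21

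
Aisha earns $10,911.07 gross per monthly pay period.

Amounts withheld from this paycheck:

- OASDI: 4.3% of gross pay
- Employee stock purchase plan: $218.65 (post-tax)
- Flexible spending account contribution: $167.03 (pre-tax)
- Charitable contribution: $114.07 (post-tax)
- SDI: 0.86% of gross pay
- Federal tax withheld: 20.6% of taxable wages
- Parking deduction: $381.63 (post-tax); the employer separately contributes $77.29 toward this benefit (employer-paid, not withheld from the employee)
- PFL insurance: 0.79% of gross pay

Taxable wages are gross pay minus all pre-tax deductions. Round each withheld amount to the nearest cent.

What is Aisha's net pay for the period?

Flexible spending account contribution: $167.03
Taxable wages = $10,911.07 − $167.03 = $10,744.04
Federal tax withheld: $10,744.04 × 0.206 = $2,213.27
SDI: $10,911.07 × 0.0086 = $93.84
OASDI: $10,911.07 × 0.043 = $469.18
PFL insurance: $10,911.07 × 0.0079 = $86.20
Charitable contribution: $114.07
Parking deduction: $381.63
Employee stock purchase plan: $218.65
(Employer's $77.29 toward parking deduction is not withheld from the employee.)
Total deductions = $167.03 + $2,213.27 + $93.84 + $469.18 + $86.20 + $114.07 + $381.63 + $218.65 = $3,743.87
Net pay = $10,911.07 − $3,743.87 = $7,167.20

$7,167.20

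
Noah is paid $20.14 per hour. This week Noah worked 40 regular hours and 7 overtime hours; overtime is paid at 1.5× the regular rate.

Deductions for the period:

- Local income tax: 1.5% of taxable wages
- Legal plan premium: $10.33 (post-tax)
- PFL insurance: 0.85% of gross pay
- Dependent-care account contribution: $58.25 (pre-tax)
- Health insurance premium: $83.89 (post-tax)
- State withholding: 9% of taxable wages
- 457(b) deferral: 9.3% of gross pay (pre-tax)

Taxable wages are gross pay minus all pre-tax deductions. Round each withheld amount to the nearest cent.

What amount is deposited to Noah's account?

$670.62

Regular pay: 40 × $20.14 = $805.60
Overtime pay: 7 × $20.14 × 1.5 = $211.47
Gross pay = $805.60 + $211.47 = $1,017.07
Dependent-care account contribution: $58.25
457(b) deferral: $1,017.07 × 0.093 = $94.59
Pre-tax total = $58.25 + $94.59 = $152.84
Taxable wages = $1,017.07 − $152.84 = $864.23
State withholding: $864.23 × 0.09 = $77.78
Local income tax: $864.23 × 0.015 = $12.96
PFL insurance: $1,017.07 × 0.0085 = $8.65
Legal plan premium: $10.33
Health insurance premium: $83.89
Total deductions = $58.25 + $94.59 + $77.78 + $12.96 + $8.65 + $10.33 + $83.89 = $346.45
Net pay = $1,017.07 − $346.45 = $670.62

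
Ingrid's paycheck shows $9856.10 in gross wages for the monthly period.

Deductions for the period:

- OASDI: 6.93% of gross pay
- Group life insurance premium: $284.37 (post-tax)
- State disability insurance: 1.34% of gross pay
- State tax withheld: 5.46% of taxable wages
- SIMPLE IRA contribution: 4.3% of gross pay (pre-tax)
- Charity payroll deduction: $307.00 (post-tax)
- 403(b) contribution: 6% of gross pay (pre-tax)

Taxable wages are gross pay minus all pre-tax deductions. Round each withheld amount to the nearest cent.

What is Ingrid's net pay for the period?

$6951.74

403(b) contribution: $9856.10 × 0.06 = $591.37
SIMPLE IRA contribution: $9856.10 × 0.043 = $423.81
Pre-tax total = $591.37 + $423.81 = $1015.18
Taxable wages = $9856.10 − $1015.18 = $8840.92
State tax withheld: $8840.92 × 0.0546 = $482.71
OASDI: $9856.10 × 0.0693 = $683.03
State disability insurance: $9856.10 × 0.0134 = $132.07
Charity payroll deduction: $307.00
Group life insurance premium: $284.37
Total deductions = $591.37 + $423.81 + $482.71 + $683.03 + $132.07 + $307.00 + $284.37 = $2904.36
Net pay = $9856.10 − $2904.36 = $6951.74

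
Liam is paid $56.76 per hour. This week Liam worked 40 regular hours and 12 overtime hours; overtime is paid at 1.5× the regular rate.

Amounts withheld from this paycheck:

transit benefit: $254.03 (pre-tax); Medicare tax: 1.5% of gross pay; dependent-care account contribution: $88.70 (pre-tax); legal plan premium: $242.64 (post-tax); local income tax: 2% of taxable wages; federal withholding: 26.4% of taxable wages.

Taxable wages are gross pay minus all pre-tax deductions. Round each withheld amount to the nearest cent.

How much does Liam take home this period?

$1,819.71

Regular pay: 40 × $56.76 = $2,270.40
Overtime pay: 12 × $56.76 × 1.5 = $1,021.68
Gross pay = $2,270.40 + $1,021.68 = $3,292.08
Dependent-care account contribution: $88.70
Transit benefit: $254.03
Pre-tax total = $88.70 + $254.03 = $342.73
Taxable wages = $3,292.08 − $342.73 = $2,949.35
Federal withholding: $2,949.35 × 0.264 = $778.63
Local income tax: $2,949.35 × 0.02 = $58.99
Medicare tax: $3,292.08 × 0.015 = $49.38
Legal plan premium: $242.64
Total deductions = $88.70 + $254.03 + $778.63 + $58.99 + $49.38 + $242.64 = $1,472.37
Net pay = $3,292.08 − $1,472.37 = $1,819.71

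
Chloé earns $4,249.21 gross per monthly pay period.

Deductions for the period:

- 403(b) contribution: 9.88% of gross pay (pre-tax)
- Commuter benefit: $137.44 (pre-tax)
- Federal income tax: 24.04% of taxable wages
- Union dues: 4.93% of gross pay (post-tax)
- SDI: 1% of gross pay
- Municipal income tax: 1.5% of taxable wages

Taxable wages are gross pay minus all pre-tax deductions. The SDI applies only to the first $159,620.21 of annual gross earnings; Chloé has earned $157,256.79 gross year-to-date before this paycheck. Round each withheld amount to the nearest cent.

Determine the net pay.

$2,515.91

Commuter benefit: $137.44
403(b) contribution: $4,249.21 × 0.0988 = $419.82
Pre-tax total = $137.44 + $419.82 = $557.26
Taxable wages = $4,249.21 − $557.26 = $3,691.95
Municipal income tax: $3,691.95 × 0.015 = $55.38
Federal income tax: $3,691.95 × 0.2404 = $887.54
SDI: only $159,620.21 − $157,256.79 = $2,363.42 of this check is subject → $2,363.42 × 0.01 = $23.63
Union dues: $4,249.21 × 0.0493 = $209.49
Total deductions = $137.44 + $419.82 + $55.38 + $887.54 + $23.63 + $209.49 = $1,733.30
Net pay = $4,249.21 − $1,733.30 = $2,515.91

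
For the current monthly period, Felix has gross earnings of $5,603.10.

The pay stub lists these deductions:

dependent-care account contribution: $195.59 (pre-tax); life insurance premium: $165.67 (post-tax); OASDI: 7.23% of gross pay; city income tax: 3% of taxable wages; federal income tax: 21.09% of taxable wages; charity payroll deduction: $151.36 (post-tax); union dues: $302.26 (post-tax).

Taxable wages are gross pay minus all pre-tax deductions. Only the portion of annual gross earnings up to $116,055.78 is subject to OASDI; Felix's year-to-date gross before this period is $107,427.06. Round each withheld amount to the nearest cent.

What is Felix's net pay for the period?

$3,080.45

Dependent-care account contribution: $195.59
Taxable wages = $5,603.10 − $195.59 = $5,407.51
Federal income tax: $5,407.51 × 0.2109 = $1,140.44
City income tax: $5,407.51 × 0.03 = $162.23
OASDI: cap not yet reached, full $5,603.10 is subject → $5,603.10 × 0.0723 = $405.10
Charity payroll deduction: $151.36
Union dues: $302.26
Life insurance premium: $165.67
Total deductions = $195.59 + $1,140.44 + $162.23 + $405.10 + $151.36 + $302.26 + $165.67 = $2,522.65
Net pay = $5,603.10 − $2,522.65 = $3,080.45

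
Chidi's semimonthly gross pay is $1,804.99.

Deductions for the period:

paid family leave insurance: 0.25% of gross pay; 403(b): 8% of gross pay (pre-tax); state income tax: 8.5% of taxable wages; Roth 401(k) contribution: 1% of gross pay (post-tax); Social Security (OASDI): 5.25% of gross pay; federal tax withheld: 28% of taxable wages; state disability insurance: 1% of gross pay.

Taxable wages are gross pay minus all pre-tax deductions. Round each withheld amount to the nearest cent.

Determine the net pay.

$919.10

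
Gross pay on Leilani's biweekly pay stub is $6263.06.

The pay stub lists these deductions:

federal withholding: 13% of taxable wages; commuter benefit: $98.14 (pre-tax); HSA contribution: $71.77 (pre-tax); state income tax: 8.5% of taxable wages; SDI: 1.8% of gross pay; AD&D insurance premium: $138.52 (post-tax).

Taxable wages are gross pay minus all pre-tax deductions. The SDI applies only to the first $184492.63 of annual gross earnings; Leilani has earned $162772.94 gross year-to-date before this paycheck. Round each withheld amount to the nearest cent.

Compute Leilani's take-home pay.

$4531.86

HSA contribution: $71.77
Commuter benefit: $98.14
Pre-tax total = $71.77 + $98.14 = $169.91
Taxable wages = $6263.06 − $169.91 = $6093.15
State income tax: $6093.15 × 0.085 = $517.92
Federal withholding: $6093.15 × 0.13 = $792.11
SDI: cap not yet reached, full $6263.06 is subject → $6263.06 × 0.018 = $112.74
AD&D insurance premium: $138.52
Total deductions = $71.77 + $98.14 + $517.92 + $792.11 + $112.74 + $138.52 = $1731.20
Net pay = $6263.06 − $1731.20 = $4531.86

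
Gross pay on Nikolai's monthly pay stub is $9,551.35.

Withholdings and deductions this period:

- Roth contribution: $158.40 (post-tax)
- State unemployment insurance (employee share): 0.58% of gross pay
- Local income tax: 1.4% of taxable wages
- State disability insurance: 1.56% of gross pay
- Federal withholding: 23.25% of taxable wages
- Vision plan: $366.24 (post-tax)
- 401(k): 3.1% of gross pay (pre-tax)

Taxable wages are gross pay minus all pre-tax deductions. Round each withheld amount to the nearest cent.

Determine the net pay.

$6,244.80

401(k): $9,551.35 × 0.031 = $296.09
Taxable wages = $9,551.35 − $296.09 = $9,255.26
Federal withholding: $9,255.26 × 0.2325 = $2,151.85
Local income tax: $9,255.26 × 0.014 = $129.57
State disability insurance: $9,551.35 × 0.0156 = $149.00
State unemployment insurance (employee share): $9,551.35 × 0.0058 = $55.40
Vision plan: $366.24
Roth contribution: $158.40
Total deductions = $296.09 + $2,151.85 + $129.57 + $149.00 + $55.40 + $366.24 + $158.40 = $3,306.55
Net pay = $9,551.35 − $3,306.55 = $6,244.80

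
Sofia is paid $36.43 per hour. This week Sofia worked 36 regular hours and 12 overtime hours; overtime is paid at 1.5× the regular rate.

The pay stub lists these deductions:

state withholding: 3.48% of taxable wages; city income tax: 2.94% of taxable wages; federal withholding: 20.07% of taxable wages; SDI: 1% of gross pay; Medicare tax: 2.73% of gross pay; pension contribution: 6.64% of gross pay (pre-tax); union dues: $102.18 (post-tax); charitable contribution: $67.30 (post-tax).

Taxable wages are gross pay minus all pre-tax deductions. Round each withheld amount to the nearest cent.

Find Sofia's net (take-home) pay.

$1,107.22

Regular pay: 36 × $36.43 = $1,311.48
Overtime pay: 12 × $36.43 × 1.5 = $655.74
Gross pay = $1,311.48 + $655.74 = $1,967.22
Pension contribution: $1,967.22 × 0.0664 = $130.62
Taxable wages = $1,967.22 − $130.62 = $1,836.60
Federal withholding: $1,836.60 × 0.2007 = $368.61
City income tax: $1,836.60 × 0.0294 = $54.00
State withholding: $1,836.60 × 0.0348 = $63.91
SDI: $1,967.22 × 0.01 = $19.67
Medicare tax: $1,967.22 × 0.0273 = $53.71
Charitable contribution: $67.30
Union dues: $102.18
Total deductions = $130.62 + $368.61 + $54.00 + $63.91 + $19.67 + $53.71 + $67.30 + $102.18 = $860.00
Net pay = $1,967.22 − $860.00 = $1,107.22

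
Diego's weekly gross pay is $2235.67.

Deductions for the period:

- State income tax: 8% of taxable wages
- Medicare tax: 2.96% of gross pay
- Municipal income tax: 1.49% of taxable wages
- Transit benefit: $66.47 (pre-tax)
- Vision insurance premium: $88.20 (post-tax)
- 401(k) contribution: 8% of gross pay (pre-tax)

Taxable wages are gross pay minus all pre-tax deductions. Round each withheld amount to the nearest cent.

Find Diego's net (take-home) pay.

$1647.08

Transit benefit: $66.47
401(k) contribution: $2235.67 × 0.08 = $178.85
Pre-tax total = $66.47 + $178.85 = $245.32
Taxable wages = $2235.67 − $245.32 = $1990.35
State income tax: $1990.35 × 0.08 = $159.23
Municipal income tax: $1990.35 × 0.0149 = $29.66
Medicare tax: $2235.67 × 0.0296 = $66.18
Vision insurance premium: $88.20
Total deductions = $66.47 + $178.85 + $159.23 + $29.66 + $66.18 + $88.20 = $588.59
Net pay = $2235.67 − $588.59 = $1647.08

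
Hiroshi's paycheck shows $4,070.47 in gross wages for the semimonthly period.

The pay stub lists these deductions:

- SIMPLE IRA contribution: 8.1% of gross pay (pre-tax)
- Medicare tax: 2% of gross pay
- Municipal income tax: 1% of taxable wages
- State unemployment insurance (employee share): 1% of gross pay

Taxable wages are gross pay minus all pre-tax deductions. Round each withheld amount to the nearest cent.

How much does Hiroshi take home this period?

SIMPLE IRA contribution: $4,070.47 × 0.081 = $329.71
Taxable wages = $4,070.47 − $329.71 = $3,740.76
Municipal income tax: $3,740.76 × 0.01 = $37.41
Medicare tax: $4,070.47 × 0.02 = $81.41
State unemployment insurance (employee share): $4,070.47 × 0.01 = $40.70
Total deductions = $329.71 + $37.41 + $81.41 + $40.70 = $489.23
Net pay = $4,070.47 − $489.23 = $3,581.24

$3,581.24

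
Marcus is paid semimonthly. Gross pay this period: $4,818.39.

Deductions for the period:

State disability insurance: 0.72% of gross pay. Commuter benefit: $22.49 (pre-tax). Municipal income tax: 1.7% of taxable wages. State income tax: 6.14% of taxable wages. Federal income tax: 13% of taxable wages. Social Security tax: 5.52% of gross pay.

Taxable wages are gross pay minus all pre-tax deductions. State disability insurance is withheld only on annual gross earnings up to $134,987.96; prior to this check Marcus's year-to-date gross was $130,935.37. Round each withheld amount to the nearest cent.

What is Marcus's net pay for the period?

$3,501.27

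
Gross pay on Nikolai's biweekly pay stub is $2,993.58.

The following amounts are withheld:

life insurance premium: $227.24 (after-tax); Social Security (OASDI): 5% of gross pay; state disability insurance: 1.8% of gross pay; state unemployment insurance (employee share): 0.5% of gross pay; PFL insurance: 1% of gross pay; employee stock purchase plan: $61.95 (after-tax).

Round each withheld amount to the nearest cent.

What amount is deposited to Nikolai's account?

$2,455.92

PFL insurance: $2,993.58 × 0.01 = $29.94
State unemployment insurance (employee share): $2,993.58 × 0.005 = $14.97
State disability insurance: $2,993.58 × 0.018 = $53.88
Social Security (OASDI): $2,993.58 × 0.05 = $149.68
Employee stock purchase plan: $61.95
Life insurance premium: $227.24
Total deductions = $29.94 + $14.97 + $53.88 + $149.68 + $61.95 + $227.24 = $537.66
Net pay = $2,993.58 − $537.66 = $2,455.92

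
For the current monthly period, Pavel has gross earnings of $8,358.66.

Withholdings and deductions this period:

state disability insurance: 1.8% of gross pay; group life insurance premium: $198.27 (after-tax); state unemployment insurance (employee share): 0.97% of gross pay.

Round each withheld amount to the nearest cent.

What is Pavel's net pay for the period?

State disability insurance: $8,358.66 × 0.018 = $150.46
State unemployment insurance (employee share): $8,358.66 × 0.0097 = $81.08
Group life insurance premium: $198.27
Total deductions = $150.46 + $81.08 + $198.27 = $429.81
Net pay = $8,358.66 − $429.81 = $7,928.85

$7,928.85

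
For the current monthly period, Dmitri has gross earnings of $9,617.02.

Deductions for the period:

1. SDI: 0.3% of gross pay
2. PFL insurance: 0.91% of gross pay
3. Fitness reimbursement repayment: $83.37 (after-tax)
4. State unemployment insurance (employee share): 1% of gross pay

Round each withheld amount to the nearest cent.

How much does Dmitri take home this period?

PFL insurance: $9,617.02 × 0.0091 = $87.51
State unemployment insurance (employee share): $9,617.02 × 0.01 = $96.17
SDI: $9,617.02 × 0.003 = $28.85
Fitness reimbursement repayment: $83.37
Total deductions = $87.51 + $96.17 + $28.85 + $83.37 = $295.90
Net pay = $9,617.02 − $295.90 = $9,321.12

$9,321.12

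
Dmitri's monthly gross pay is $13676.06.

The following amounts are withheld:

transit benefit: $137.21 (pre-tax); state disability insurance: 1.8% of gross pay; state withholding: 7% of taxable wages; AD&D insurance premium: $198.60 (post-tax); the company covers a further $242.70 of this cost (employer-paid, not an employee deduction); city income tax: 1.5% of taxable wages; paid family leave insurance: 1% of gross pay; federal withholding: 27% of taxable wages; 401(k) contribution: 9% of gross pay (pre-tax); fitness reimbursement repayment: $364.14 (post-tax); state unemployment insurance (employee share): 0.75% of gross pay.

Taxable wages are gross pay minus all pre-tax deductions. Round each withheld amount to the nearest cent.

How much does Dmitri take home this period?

$6890.42

Transit benefit: $137.21
401(k) contribution: $13676.06 × 0.09 = $1230.85
Pre-tax total = $137.21 + $1230.85 = $1368.06
Taxable wages = $13676.06 − $1368.06 = $12308.00
State withholding: $12308.00 × 0.07 = $861.56
Federal withholding: $12308.00 × 0.27 = $3323.16
City income tax: $12308.00 × 0.015 = $184.62
State unemployment insurance (employee share): $13676.06 × 0.0075 = $102.57
Paid family leave insurance: $13676.06 × 0.01 = $136.76
State disability insurance: $13676.06 × 0.018 = $246.17
AD&D insurance premium: $198.60
Fitness reimbursement repayment: $364.14
(Employer's $242.70 toward AD&D insurance premium is not withheld from the employee.)
Total deductions = $137.21 + $1230.85 + $861.56 + $3323.16 + $184.62 + $102.57 + $136.76 + $246.17 + $198.60 + $364.14 = $6785.64
Net pay = $13676.06 − $6785.64 = $6890.42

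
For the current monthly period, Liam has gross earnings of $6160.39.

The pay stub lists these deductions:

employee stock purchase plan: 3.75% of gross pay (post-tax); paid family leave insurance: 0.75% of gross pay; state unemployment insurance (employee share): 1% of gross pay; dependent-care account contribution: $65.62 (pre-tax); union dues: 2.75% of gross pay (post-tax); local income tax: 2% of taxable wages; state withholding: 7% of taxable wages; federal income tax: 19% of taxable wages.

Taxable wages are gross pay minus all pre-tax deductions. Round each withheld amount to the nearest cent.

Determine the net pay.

$3880.01

Dependent-care account contribution: $65.62
Taxable wages = $6160.39 − $65.62 = $6094.77
Federal income tax: $6094.77 × 0.19 = $1158.01
State withholding: $6094.77 × 0.07 = $426.63
Local income tax: $6094.77 × 0.02 = $121.90
State unemployment insurance (employee share): $6160.39 × 0.01 = $61.60
Paid family leave insurance: $6160.39 × 0.0075 = $46.20
Union dues: $6160.39 × 0.0275 = $169.41
Employee stock purchase plan: $6160.39 × 0.0375 = $231.01
Total deductions = $65.62 + $1158.01 + $426.63 + $121.90 + $61.60 + $46.20 + $169.41 + $231.01 = $2280.38
Net pay = $6160.39 − $2280.38 = $3880.01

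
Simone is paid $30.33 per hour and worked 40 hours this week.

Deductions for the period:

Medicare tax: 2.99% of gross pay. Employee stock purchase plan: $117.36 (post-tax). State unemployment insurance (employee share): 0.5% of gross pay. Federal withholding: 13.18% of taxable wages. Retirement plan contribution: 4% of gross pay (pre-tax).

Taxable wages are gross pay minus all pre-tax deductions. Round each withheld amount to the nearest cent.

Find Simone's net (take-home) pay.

$851.47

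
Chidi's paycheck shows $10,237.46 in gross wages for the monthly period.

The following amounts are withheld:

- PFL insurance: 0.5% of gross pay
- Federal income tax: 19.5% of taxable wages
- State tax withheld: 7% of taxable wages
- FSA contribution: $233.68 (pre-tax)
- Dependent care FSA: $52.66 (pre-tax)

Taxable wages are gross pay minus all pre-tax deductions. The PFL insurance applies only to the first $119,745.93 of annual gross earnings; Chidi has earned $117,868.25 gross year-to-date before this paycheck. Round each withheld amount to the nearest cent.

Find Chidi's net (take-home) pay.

$7,304.68

FSA contribution: $233.68
Dependent care FSA: $52.66
Pre-tax total = $233.68 + $52.66 = $286.34
Taxable wages = $10,237.46 − $286.34 = $9,951.12
State tax withheld: $9,951.12 × 0.07 = $696.58
Federal income tax: $9,951.12 × 0.195 = $1,940.47
PFL insurance: only $119,745.93 − $117,868.25 = $1,877.68 of this check is subject → $1,877.68 × 0.005 = $9.39
Total deductions = $233.68 + $52.66 + $696.58 + $1,940.47 + $9.39 = $2,932.78
Net pay = $10,237.46 − $2,932.78 = $7,304.68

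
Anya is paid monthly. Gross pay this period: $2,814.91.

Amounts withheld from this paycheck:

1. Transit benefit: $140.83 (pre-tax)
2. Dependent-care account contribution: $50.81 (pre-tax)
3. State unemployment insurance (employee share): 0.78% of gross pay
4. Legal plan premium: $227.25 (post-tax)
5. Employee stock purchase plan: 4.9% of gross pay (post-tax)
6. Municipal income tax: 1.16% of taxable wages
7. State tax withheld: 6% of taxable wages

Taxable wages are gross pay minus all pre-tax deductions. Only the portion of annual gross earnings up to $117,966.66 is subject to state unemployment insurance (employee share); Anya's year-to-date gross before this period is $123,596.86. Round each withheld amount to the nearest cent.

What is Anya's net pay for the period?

$2,070.26

Dependent-care account contribution: $50.81
Transit benefit: $140.83
Pre-tax total = $50.81 + $140.83 = $191.64
Taxable wages = $2,814.91 − $191.64 = $2,623.27
State tax withheld: $2,623.27 × 0.06 = $157.40
Municipal income tax: $2,623.27 × 0.0116 = $30.43
State unemployment insurance (employee share): annual cap $117,966.66 already reached (YTD $123,596.86), so $0.00
Legal plan premium: $227.25
Employee stock purchase plan: $2,814.91 × 0.049 = $137.93
Total deductions = $50.81 + $140.83 + $157.40 + $30.43 + $0.00 + $227.25 + $137.93 = $744.65
Net pay = $2,814.91 − $744.65 = $2,070.26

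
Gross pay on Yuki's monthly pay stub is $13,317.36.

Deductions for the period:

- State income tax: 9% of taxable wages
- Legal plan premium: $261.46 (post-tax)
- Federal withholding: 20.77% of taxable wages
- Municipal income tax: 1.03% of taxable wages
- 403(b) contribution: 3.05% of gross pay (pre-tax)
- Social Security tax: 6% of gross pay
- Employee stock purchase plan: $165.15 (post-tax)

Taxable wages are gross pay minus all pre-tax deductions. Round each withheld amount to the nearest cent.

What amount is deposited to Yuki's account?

403(b) contribution: $13,317.36 × 0.0305 = $406.18
Taxable wages = $13,317.36 − $406.18 = $12,911.18
State income tax: $12,911.18 × 0.09 = $1,162.01
Federal withholding: $12,911.18 × 0.2077 = $2,681.65
Municipal income tax: $12,911.18 × 0.0103 = $132.99
Social Security tax: $13,317.36 × 0.06 = $799.04
Legal plan premium: $261.46
Employee stock purchase plan: $165.15
Total deductions = $406.18 + $1,162.01 + $2,681.65 + $132.99 + $799.04 + $261.46 + $165.15 = $5,608.48
Net pay = $13,317.36 − $5,608.48 = $7,708.88

$7,708.88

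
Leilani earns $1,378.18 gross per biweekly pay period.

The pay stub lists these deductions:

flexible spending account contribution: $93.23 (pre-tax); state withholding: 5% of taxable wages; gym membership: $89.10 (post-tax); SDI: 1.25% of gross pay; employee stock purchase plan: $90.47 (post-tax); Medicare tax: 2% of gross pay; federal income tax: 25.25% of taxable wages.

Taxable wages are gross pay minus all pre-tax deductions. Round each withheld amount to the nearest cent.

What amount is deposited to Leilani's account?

$671.89

Flexible spending account contribution: $93.23
Taxable wages = $1,378.18 − $93.23 = $1,284.95
State withholding: $1,284.95 × 0.05 = $64.25
Federal income tax: $1,284.95 × 0.2525 = $324.45
SDI: $1,378.18 × 0.0125 = $17.23
Medicare tax: $1,378.18 × 0.02 = $27.56
Gym membership: $89.10
Employee stock purchase plan: $90.47
Total deductions = $93.23 + $64.25 + $324.45 + $17.23 + $27.56 + $89.10 + $90.47 = $706.29
Net pay = $1,378.18 − $706.29 = $671.89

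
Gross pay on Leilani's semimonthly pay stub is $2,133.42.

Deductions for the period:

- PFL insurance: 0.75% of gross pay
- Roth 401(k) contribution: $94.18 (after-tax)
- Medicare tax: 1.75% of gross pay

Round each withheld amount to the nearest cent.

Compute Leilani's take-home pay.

Medicare tax: $2,133.42 × 0.0175 = $37.33
PFL insurance: $2,133.42 × 0.0075 = $16.00
Roth 401(k) contribution: $94.18
Total deductions = $37.33 + $16.00 + $94.18 = $147.51
Net pay = $2,133.42 − $147.51 = $1,985.91

$1,985.91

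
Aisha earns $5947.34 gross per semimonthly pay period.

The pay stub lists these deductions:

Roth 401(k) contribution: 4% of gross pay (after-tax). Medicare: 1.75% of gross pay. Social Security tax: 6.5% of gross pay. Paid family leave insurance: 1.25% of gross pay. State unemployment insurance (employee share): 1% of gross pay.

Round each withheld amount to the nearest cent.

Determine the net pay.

$5084.98

Social Security tax: $5947.34 × 0.065 = $386.58
Paid family leave insurance: $5947.34 × 0.0125 = $74.34
Medicare: $5947.34 × 0.0175 = $104.08
State unemployment insurance (employee share): $5947.34 × 0.01 = $59.47
Roth 401(k) contribution: $5947.34 × 0.04 = $237.89
Total deductions = $386.58 + $74.34 + $104.08 + $59.47 + $237.89 = $862.36
Net pay = $5947.34 − $862.36 = $5084.98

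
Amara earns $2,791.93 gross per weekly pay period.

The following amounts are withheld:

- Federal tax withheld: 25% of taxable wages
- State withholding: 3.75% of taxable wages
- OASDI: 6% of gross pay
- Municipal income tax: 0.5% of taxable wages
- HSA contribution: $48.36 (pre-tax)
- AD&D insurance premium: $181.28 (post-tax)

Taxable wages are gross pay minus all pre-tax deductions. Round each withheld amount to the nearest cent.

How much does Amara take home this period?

HSA contribution: $48.36
Taxable wages = $2,791.93 − $48.36 = $2,743.57
State withholding: $2,743.57 × 0.0375 = $102.88
Federal tax withheld: $2,743.57 × 0.25 = $685.89
Municipal income tax: $2,743.57 × 0.005 = $13.72
OASDI: $2,791.93 × 0.06 = $167.52
AD&D insurance premium: $181.28
Total deductions = $48.36 + $102.88 + $685.89 + $13.72 + $167.52 + $181.28 = $1,199.65
Net pay = $2,791.93 − $1,199.65 = $1,592.28

$1,592.28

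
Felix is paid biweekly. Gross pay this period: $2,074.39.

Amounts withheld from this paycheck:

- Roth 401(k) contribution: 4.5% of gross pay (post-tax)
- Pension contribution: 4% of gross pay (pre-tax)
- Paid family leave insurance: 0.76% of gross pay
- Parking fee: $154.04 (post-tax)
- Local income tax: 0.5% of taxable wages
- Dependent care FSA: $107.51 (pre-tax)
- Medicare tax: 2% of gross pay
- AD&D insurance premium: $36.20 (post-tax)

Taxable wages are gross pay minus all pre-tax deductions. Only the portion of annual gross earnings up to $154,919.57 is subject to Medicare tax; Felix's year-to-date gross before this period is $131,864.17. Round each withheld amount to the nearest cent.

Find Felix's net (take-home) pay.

$1,533.63

Pension contribution: $2,074.39 × 0.04 = $82.98
Dependent care FSA: $107.51
Pre-tax total = $82.98 + $107.51 = $190.49
Taxable wages = $2,074.39 − $190.49 = $1,883.90
Local income tax: $1,883.90 × 0.005 = $9.42
Paid family leave insurance: $2,074.39 × 0.0076 = $15.77
Medicare tax: cap not yet reached, full $2,074.39 is subject → $2,074.39 × 0.02 = $41.49
AD&D insurance premium: $36.20
Roth 401(k) contribution: $2,074.39 × 0.045 = $93.35
Parking fee: $154.04
Total deductions = $82.98 + $107.51 + $9.42 + $15.77 + $41.49 + $36.20 + $93.35 + $154.04 = $540.76
Net pay = $2,074.39 − $540.76 = $1,533.63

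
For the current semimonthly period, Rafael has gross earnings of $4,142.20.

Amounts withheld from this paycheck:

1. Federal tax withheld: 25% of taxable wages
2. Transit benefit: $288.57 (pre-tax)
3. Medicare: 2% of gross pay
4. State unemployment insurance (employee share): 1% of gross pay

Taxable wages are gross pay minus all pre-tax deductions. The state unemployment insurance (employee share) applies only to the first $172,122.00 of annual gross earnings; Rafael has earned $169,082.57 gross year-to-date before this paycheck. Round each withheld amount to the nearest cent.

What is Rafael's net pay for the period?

$2,776.99

Transit benefit: $288.57
Taxable wages = $4,142.20 − $288.57 = $3,853.63
Federal tax withheld: $3,853.63 × 0.25 = $963.41
State unemployment insurance (employee share): only $172,122.00 − $169,082.57 = $3,039.43 of this check is subject → $3,039.43 × 0.01 = $30.39
Medicare: $4,142.20 × 0.02 = $82.84
Total deductions = $288.57 + $963.41 + $30.39 + $82.84 = $1,365.21
Net pay = $4,142.20 − $1,365.21 = $2,776.99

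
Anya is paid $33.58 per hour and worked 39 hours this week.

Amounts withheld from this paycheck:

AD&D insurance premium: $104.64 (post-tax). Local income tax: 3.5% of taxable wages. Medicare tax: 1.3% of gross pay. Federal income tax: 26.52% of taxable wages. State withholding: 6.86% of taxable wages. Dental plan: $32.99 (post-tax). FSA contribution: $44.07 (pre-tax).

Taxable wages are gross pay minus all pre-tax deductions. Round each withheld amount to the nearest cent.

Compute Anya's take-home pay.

Gross pay: 39 × $33.58 = $1,309.62
FSA contribution: $44.07
Taxable wages = $1,309.62 − $44.07 = $1,265.55
Local income tax: $1,265.55 × 0.035 = $44.29
Federal income tax: $1,265.55 × 0.2652 = $335.62
State withholding: $1,265.55 × 0.0686 = $86.82
Medicare tax: $1,309.62 × 0.013 = $17.03
AD&D insurance premium: $104.64
Dental plan: $32.99
Total deductions = $44.07 + $44.29 + $335.62 + $86.82 + $17.03 + $104.64 + $32.99 = $665.46
Net pay = $1,309.62 − $665.46 = $644.16

$644.16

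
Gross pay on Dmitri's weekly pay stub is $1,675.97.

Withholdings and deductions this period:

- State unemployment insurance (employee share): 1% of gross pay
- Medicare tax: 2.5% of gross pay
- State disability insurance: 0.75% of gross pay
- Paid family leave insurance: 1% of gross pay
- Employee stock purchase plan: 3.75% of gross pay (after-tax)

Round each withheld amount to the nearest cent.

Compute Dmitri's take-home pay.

$1,525.13

State unemployment insurance (employee share): $1,675.97 × 0.01 = $16.76
State disability insurance: $1,675.97 × 0.0075 = $12.57
Paid family leave insurance: $1,675.97 × 0.01 = $16.76
Medicare tax: $1,675.97 × 0.025 = $41.90
Employee stock purchase plan: $1,675.97 × 0.0375 = $62.85
Total deductions = $16.76 + $12.57 + $16.76 + $41.90 + $62.85 = $150.84
Net pay = $1,675.97 − $150.84 = $1,525.13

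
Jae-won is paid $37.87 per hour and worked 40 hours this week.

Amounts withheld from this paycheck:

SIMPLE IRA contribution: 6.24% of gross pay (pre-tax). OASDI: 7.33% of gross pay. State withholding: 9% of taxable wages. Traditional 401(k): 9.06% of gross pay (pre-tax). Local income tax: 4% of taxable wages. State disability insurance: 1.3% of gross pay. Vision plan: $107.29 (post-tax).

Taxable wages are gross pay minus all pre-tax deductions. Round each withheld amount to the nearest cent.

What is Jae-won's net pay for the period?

$878.24

Gross pay: 40 × $37.87 = $1,514.80
Traditional 401(k): $1,514.80 × 0.0906 = $137.24
SIMPLE IRA contribution: $1,514.80 × 0.0624 = $94.52
Pre-tax total = $137.24 + $94.52 = $231.76
Taxable wages = $1,514.80 − $231.76 = $1,283.04
Local income tax: $1,283.04 × 0.04 = $51.32
State withholding: $1,283.04 × 0.09 = $115.47
OASDI: $1,514.80 × 0.0733 = $111.03
State disability insurance: $1,514.80 × 0.013 = $19.69
Vision plan: $107.29
Total deductions = $137.24 + $94.52 + $51.32 + $115.47 + $111.03 + $19.69 + $107.29 = $636.56
Net pay = $1,514.80 − $636.56 = $878.24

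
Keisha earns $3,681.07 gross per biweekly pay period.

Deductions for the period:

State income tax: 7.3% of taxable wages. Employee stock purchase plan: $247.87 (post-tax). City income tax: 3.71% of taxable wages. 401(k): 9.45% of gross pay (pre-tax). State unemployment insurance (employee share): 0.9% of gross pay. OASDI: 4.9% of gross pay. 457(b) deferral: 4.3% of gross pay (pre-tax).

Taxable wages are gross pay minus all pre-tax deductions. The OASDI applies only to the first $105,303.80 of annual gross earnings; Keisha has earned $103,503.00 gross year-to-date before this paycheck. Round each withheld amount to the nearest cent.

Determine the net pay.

457(b) deferral: $3,681.07 × 0.043 = $158.29
401(k): $3,681.07 × 0.0945 = $347.86
Pre-tax total = $158.29 + $347.86 = $506.15
Taxable wages = $3,681.07 − $506.15 = $3,174.92
State income tax: $3,174.92 × 0.073 = $231.77
City income tax: $3,174.92 × 0.0371 = $117.79
State unemployment insurance (employee share): $3,681.07 × 0.009 = $33.13
OASDI: only $105,303.80 − $103,503.00 = $1,800.80 of this check is subject → $1,800.80 × 0.049 = $88.24
Employee stock purchase plan: $247.87
Total deductions = $158.29 + $347.86 + $231.77 + $117.79 + $33.13 + $88.24 + $247.87 = $1,224.95
Net pay = $3,681.07 − $1,224.95 = $2,456.12

$2,456.12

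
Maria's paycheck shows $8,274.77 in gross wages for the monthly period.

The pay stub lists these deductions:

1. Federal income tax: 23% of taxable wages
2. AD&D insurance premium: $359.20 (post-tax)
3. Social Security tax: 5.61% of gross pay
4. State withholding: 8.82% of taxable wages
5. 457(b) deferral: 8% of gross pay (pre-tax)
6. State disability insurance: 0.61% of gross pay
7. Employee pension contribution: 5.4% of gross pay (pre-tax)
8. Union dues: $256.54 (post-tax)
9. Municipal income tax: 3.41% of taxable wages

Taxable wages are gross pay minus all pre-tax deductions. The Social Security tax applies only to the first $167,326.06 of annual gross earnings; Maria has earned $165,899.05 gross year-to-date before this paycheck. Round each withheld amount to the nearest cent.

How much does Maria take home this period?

$3,895.10

Employee pension contribution: $8,274.77 × 0.054 = $446.84
457(b) deferral: $8,274.77 × 0.08 = $661.98
Pre-tax total = $446.84 + $661.98 = $1,108.82
Taxable wages = $8,274.77 − $1,108.82 = $7,165.95
Federal income tax: $7,165.95 × 0.23 = $1,648.17
State withholding: $7,165.95 × 0.0882 = $632.04
Municipal income tax: $7,165.95 × 0.0341 = $244.36
Social Security tax: only $167,326.06 − $165,899.05 = $1,427.01 of this check is subject → $1,427.01 × 0.0561 = $80.06
State disability insurance: $8,274.77 × 0.0061 = $50.48
Union dues: $256.54
AD&D insurance premium: $359.20
Total deductions = $446.84 + $661.98 + $1,648.17 + $632.04 + $244.36 + $80.06 + $50.48 + $256.54 + $359.20 = $4,379.67
Net pay = $8,274.77 − $4,379.67 = $3,895.10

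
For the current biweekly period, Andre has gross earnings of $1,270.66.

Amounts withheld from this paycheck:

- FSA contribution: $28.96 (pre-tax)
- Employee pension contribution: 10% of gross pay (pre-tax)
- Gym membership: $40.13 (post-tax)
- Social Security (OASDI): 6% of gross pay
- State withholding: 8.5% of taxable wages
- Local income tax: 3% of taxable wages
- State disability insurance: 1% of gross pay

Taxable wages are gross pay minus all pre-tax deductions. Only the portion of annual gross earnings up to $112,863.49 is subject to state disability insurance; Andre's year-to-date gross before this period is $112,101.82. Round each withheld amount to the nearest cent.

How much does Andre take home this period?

$862.46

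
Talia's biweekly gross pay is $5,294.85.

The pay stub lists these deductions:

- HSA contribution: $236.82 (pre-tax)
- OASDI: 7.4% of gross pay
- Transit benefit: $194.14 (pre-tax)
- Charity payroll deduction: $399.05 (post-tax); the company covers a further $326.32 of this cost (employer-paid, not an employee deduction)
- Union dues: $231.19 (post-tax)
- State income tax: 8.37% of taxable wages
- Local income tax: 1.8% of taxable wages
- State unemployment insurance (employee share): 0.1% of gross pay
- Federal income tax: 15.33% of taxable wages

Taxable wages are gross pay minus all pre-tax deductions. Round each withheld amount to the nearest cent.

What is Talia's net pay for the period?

$2,596.25

Transit benefit: $194.14
HSA contribution: $236.82
Pre-tax total = $194.14 + $236.82 = $430.96
Taxable wages = $5,294.85 − $430.96 = $4,863.89
Local income tax: $4,863.89 × 0.018 = $87.55
State income tax: $4,863.89 × 0.0837 = $407.11
Federal income tax: $4,863.89 × 0.1533 = $745.63
State unemployment insurance (employee share): $5,294.85 × 0.001 = $5.29
OASDI: $5,294.85 × 0.074 = $391.82
Charity payroll deduction: $399.05
Union dues: $231.19
(Employer's $326.32 toward charity payroll deduction is not withheld from the employee.)
Total deductions = $194.14 + $236.82 + $87.55 + $407.11 + $745.63 + $5.29 + $391.82 + $399.05 + $231.19 = $2,698.60
Net pay = $5,294.85 − $2,698.60 = $2,596.25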